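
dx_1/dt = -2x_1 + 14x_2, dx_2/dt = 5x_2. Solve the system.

Coefficient matrix A = [[-2, 14], [0, 5]].
Characteristic polynomial det(A - λI) = λ^2 - 3λ - 10 = 0.
Eigenvalues λ = -2, 5.
For λ=-2: (A-λI) row 1 is [0, 14], so an eigenvector is (1, 0).
For λ=5: (A-λI) row 1 is [-7, 14], so an eigenvector is (-2, -1).
General solution: K_1e^(-2t)(1,0) + K_2e^(5t)(-2,-1).

x_1(t) = K_1e^(-2t) - 2K_2e^(5t), x_2(t) = -K_2e^(5t)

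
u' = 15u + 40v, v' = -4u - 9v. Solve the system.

Coefficient matrix A = [[15, 40], [-4, -9]].
Characteristic polynomial det(A - λI) = λ^2 - 6λ + 25 = 0.
Eigenvalues λ = 3 ± 4i (complex conjugate pair).
For λ=3+4i: an eigenvector is (3,-1) - i(-1,0) = (3 + i, -1).
A real fundamental pair from Re and Im of e^((3+4i)t)v: X_1 = e^(3t)(cos(4t)·(3,-1) + sin(4t)·(-1,0)), X_2 = e^(3t)(sin(4t)·(3,-1) - cos(4t)·(-1,0)).
General solution: c_1X_1 + c_2X_2.

u(t) = -c_1e^(3t)sin(4t) + 3c_1e^(3t)cos(4t) + 3c_2e^(3t)sin(4t) + c_2e^(3t)cos(4t), v(t) = -c_1e^(3t)cos(4t) - c_2e^(3t)sin(4t)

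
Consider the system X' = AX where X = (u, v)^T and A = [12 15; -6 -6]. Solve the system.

u(t) = K_1e^(3t)sin(3t) + 2K_1e^(3t)cos(3t) + 2K_2e^(3t)sin(3t) - K_2e^(3t)cos(3t), v(t) = -K_1e^(3t)sin(3t) - K_1e^(3t)cos(3t) - K_2e^(3t)sin(3t) + K_2e^(3t)cos(3t)

Coefficient matrix A = [[12, 15], [-6, -6]].
Characteristic polynomial det(A - λI) = λ^2 - 6λ + 18 = 0.
Eigenvalues λ = 3 ± 3i (complex conjugate pair).
For λ=3+3i: an eigenvector is (2,-1) - i(1,-1) = (2 - i, -1 + i).
A real fundamental pair from Re and Im of e^((3+3i)t)v: X_1 = e^(3t)(cos(3t)·(2,-1) + sin(3t)·(1,-1)), X_2 = e^(3t)(sin(3t)·(2,-1) - cos(3t)·(1,-1)).
General solution: K_1X_1 + K_2X_2.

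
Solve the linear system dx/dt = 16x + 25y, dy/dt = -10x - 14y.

x(t) = -C_1e^(t)sin(5t) - 2C_1e^(t)cos(5t) - 2C_2e^(t)sin(5t) + C_2e^(t)cos(5t), y(t) = C_1e^(t)sin(5t) + C_1e^(t)cos(5t) + C_2e^(t)sin(5t) - C_2e^(t)cos(5t)

Coefficient matrix A = [[16, 25], [-10, -14]].
Characteristic polynomial det(A - λI) = λ^2 - 2λ + 26 = 0.
Eigenvalues λ = 1 ± 5i (complex conjugate pair).
For λ=1+5i: an eigenvector is (-2,1) - i(-1,1) = (-2 + i, 1 - i).
A real fundamental pair from Re and Im of e^((1+5i)t)v: X_1 = e^(t)(cos(5t)·(-2,1) + sin(5t)·(-1,1)), X_2 = e^(t)(sin(5t)·(-2,1) - cos(5t)·(-1,1)).
General solution: C_1X_1 + C_2X_2.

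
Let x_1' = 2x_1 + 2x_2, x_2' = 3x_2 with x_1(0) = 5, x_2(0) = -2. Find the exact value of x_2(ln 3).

-54

A = [[2,2],[0,3]]; eigenvalues λ = 3, 2.
Eigenvectors: (2,1) for λ=3, (1,0) for λ=2.
From the initial condition, c_1 = -2, c_2 = 9.
x_2(ln 3) = (-2)(3^3)(1) + (9)(3^2)(0) = -54.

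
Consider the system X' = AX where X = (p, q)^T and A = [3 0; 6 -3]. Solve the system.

p(t) = -C_2e^(3t), q(t) = C_1e^(-3t) - C_2e^(3t)

Coefficient matrix A = [[3, 0], [6, -3]].
Characteristic polynomial det(A - λI) = λ^2 - 9 = 0.
Eigenvalues λ = -3, 3.
For λ=-3: (A-λI) row 1 is [6, 0], so an eigenvector is (0, 1).
For λ=3: (A-λI) row 2 is [6, -6], so an eigenvector is (-1, -1).
General solution: C_1e^(-3t)(0,1) + C_2e^(3t)(-1,-1).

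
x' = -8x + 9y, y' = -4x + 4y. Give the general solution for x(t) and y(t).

Coefficient matrix A = [[-8, 9], [-4, 4]].
Characteristic polynomial det(A - λI) = λ^2 + 4λ + 4 = 0.
Single eigenvalue λ = -2 with algebraic multiplicity 2.
Eigenvector v = (-3,-2); generalized eigenvector w with (A-λI)w=v is (2,1).
General solution: e^(-2t)[K_1·v + K_2·(t·v + w)].

x(t) = -3K_1e^(-2t) - 3K_2te^(-2t) + 2K_2e^(-2t), y(t) = -2K_1e^(-2t) - 2K_2te^(-2t) + K_2e^(-2t)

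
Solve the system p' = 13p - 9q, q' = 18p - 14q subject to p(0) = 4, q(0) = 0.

p(t) = 8e^(4t) - 4e^(-5t), q(t) = 8e^(4t) - 8e^(-5t)

Coefficient matrix A = [[13, -9], [18, -14]].
Characteristic polynomial det(A - λI) = λ^2 + λ - 20 = 0.
Eigenvalues λ = 4, -5.
For λ=4: (A-λI) row 1 is [9, -9], so an eigenvector is (-1, -1).
For λ=-5: (A-λI) row 1 is [18, -9], so an eigenvector is (1, 2).
General solution: K_1e^(4t)(-1,-1) + K_2e^(-5t)(1,2).
Applying p(0)=4, q(0)=0 gives K_1=-8, K_2=-4.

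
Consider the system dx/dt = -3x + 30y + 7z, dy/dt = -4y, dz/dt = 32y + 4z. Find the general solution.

x(t) = c_1e^(4t) - 2c_2e^(-4t) + c_3e^(-3t), y(t) = c_2e^(-4t), z(t) = c_1e^(4t) - 4c_2e^(-4t)

Coefficient matrix A = [[-3, 30, 7], [0, -4, 0], [0, 32, 4]].
det(A - λI) = 0 gives eigenvalues λ = 4, -4, -3.
For λ=4: eigenvector (1,0,1).
For λ=-4: eigenvector (-2,1,-4).
For λ=-3: eigenvector (1,0,0).
General solution: c_1e^(4t)(1,0,1) + c_2e^(-4t)(-2,1,-4) + c_3e^(-3t)(1,0,0).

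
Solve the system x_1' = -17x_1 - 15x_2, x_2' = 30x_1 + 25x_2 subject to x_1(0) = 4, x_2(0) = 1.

x_1(t) = -33e^(4t)sin(3t) + 4e^(4t)cos(3t), x_2(t) = 47e^(4t)sin(3t) + e^(4t)cos(3t)

Coefficient matrix A = [[-17, -15], [30, 25]].
Characteristic polynomial det(A - λI) = λ^2 - 8λ + 25 = 0.
Eigenvalues λ = 4 ± 3i (complex conjugate pair).
For λ=4+3i: an eigenvector is (2,-3) - i(1,-1) = (2 - i, -3 + i).
A real fundamental pair from Re and Im of e^((4+3i)t)v: X_1 = e^(4t)(cos(3t)·(2,-3) + sin(3t)·(1,-1)), X_2 = e^(4t)(sin(3t)·(2,-3) - cos(3t)·(1,-1)).
General solution: K_1X_1 + K_2X_2.
Applying x_1(0)=4, x_2(0)=1 gives K_1=-5, K_2=-14.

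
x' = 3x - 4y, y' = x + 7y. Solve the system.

Coefficient matrix A = [[3, -4], [1, 7]].
Characteristic polynomial det(A - λI) = λ^2 - 10λ + 25 = 0.
Single eigenvalue λ = 5 with algebraic multiplicity 2.
Eigenvector v = (2,-1); generalized eigenvector w with (A-λI)w=v is (1,-1).
General solution: e^(5t)[c_1·v + c_2·(t·v + w)].

x(t) = 2c_1e^(5t) + 2c_2te^(5t) + c_2e^(5t), y(t) = -c_1e^(5t) - c_2te^(5t) - c_2e^(5t)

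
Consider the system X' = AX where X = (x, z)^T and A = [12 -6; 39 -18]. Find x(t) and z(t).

x(t) = -c_1e^(-3t)sin(3t) + c_1e^(-3t)cos(3t) + c_2e^(-3t)sin(3t) + c_2e^(-3t)cos(3t), z(t) = -2c_1e^(-3t)sin(3t) + 3c_1e^(-3t)cos(3t) + 3c_2e^(-3t)sin(3t) + 2c_2e^(-3t)cos(3t)

Coefficient matrix A = [[12, -6], [39, -18]].
Characteristic polynomial det(A - λI) = λ^2 + 6λ + 18 = 0.
Eigenvalues λ = -3 ± 3i (complex conjugate pair).
For λ=-3+3i: an eigenvector is (1,3) - i(-1,-2) = (1 + i, 3 + 2i).
A real fundamental pair from Re and Im of e^((-3+3i)t)v: X_1 = e^(-3t)(cos(3t)·(1,3) + sin(3t)·(-1,-2)), X_2 = e^(-3t)(sin(3t)·(1,3) - cos(3t)·(-1,-2)).
General solution: c_1X_1 + c_2X_2.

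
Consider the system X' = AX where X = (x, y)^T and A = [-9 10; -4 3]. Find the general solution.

Coefficient matrix A = [[-9, 10], [-4, 3]].
Characteristic polynomial det(A - λI) = λ^2 + 6λ + 13 = 0.
Eigenvalues λ = -3 ± 2i (complex conjugate pair).
For λ=-3+2i: an eigenvector is (1,1) - i(2,1) = (1 - 2i, 1 - i).
A real fundamental pair from Re and Im of e^((-3+2i)t)v: X_1 = e^(-3t)(cos(2t)·(1,1) + sin(2t)·(2,1)), X_2 = e^(-3t)(sin(2t)·(1,1) - cos(2t)·(2,1)).
General solution: K_1X_1 + K_2X_2.

x(t) = 2K_1e^(-3t)sin(2t) + K_1e^(-3t)cos(2t) + K_2e^(-3t)sin(2t) - 2K_2e^(-3t)cos(2t), y(t) = K_1e^(-3t)sin(2t) + K_1e^(-3t)cos(2t) + K_2e^(-3t)sin(2t) - K_2e^(-3t)cos(2t)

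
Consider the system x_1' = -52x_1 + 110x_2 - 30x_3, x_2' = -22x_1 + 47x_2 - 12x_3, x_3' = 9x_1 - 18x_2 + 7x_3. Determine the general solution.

Coefficient matrix A = [[-52, 110, -30], [-22, 47, -12], [9, -18, 7]].
det(A - λI) = 0 gives eigenvalues λ = -2, 3, 1.
For λ=-2: eigenvector (5,2,-1).
For λ=3: eigenvector (2,1,0).
For λ=1: eigenvector (-10,-4,3).
General solution: C_1e^(-2t)(5,2,-1) + C_2e^(3t)(2,1,0) + C_3e^(t)(-10,-4,3).

x_1(t) = 5C_1e^(-2t) + 2C_2e^(3t) - 10C_3e^(t), x_2(t) = 2C_1e^(-2t) + C_2e^(3t) - 4C_3e^(t), x_3(t) = -C_1e^(-2t) + 3C_3e^(t)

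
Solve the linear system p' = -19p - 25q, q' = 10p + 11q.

p(t) = C_1e^(-4t)sin(5t) - 2C_1e^(-4t)cos(5t) - 2C_2e^(-4t)sin(5t) - C_2e^(-4t)cos(5t), q(t) = -C_1e^(-4t)sin(5t) + C_1e^(-4t)cos(5t) + C_2e^(-4t)sin(5t) + C_2e^(-4t)cos(5t)

Coefficient matrix A = [[-19, -25], [10, 11]].
Characteristic polynomial det(A - λI) = λ^2 + 8λ + 41 = 0.
Eigenvalues λ = -4 ± 5i (complex conjugate pair).
For λ=-4+5i: an eigenvector is (-2,1) - i(1,-1) = (-2 - i, 1 + i).
A real fundamental pair from Re and Im of e^((-4+5i)t)v: X_1 = e^(-4t)(cos(5t)·(-2,1) + sin(5t)·(1,-1)), X_2 = e^(-4t)(sin(5t)·(-2,1) - cos(5t)·(1,-1)).
General solution: C_1X_1 + C_2X_2.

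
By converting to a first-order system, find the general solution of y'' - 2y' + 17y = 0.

Let x_1 = y, x_2 = y'. Then x_1' = x_2 and x_2' = -17x_1 + 2x_2.
A = [[0,1],[-17,2]]; det(A-λI) = λ^2 - 2λ + 17.
Eigenvalues λ = 1 ± 4i.

y(t) = C_1e^(t)cos(4t) + C_2e^(t)sin(4t)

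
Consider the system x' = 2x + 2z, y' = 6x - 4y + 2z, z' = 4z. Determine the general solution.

x(t) = C_1e^(2t) + C_3e^(4t), y(t) = C_1e^(2t) + C_2e^(-4t) + C_3e^(4t), z(t) = C_3e^(4t)

Coefficient matrix A = [[2, 0, 2], [6, -4, 2], [0, 0, 4]].
det(A - λI) = 0 gives eigenvalues λ = 2, -4, 4.
For λ=2: eigenvector (1,1,0).
For λ=-4: eigenvector (0,1,0).
For λ=4: eigenvector (1,1,1).
General solution: C_1e^(2t)(1,1,0) + C_2e^(-4t)(0,1,0) + C_3e^(4t)(1,1,1).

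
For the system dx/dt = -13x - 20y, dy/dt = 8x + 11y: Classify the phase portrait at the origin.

stable spiral

A = [[-13,-20],[8,11]]; det(A-λI) = λ^2 + 2λ + 17.
λ = -1 ± 4i: negative real part.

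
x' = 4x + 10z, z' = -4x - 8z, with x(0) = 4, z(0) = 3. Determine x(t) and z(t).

Coefficient matrix A = [[4, 10], [-4, -8]].
Characteristic polynomial det(A - λI) = λ^2 + 4λ + 8 = 0.
Eigenvalues λ = -2 ± 2i (complex conjugate pair).
For λ=-2+2i: an eigenvector is (-2,1) - i(-1,1) = (-2 + i, 1 - i).
A real fundamental pair from Re and Im of e^((-2+2i)t)v: X_1 = e^(-2t)(cos(2t)·(-2,1) + sin(2t)·(-1,1)), X_2 = e^(-2t)(sin(2t)·(-2,1) - cos(2t)·(-1,1)).
General solution: C_1X_1 + C_2X_2.
Applying x(0)=4, z(0)=3 gives C_1=-7, C_2=-10.

x(t) = 27e^(-2t)sin(2t) + 4e^(-2t)cos(2t), z(t) = -17e^(-2t)sin(2t) + 3e^(-2t)cos(2t)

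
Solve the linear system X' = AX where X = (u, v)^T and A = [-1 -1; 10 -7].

Coefficient matrix A = [[-1, -1], [10, -7]].
Characteristic polynomial det(A - λI) = λ^2 + 8λ + 17 = 0.
Eigenvalues λ = -4 ± i (complex conjugate pair).
For λ=-4+i: an eigenvector is (0,1) - i(-1,-3) = (0 + i, 1 + 3i).
A real fundamental pair from Re and Im of e^((-4+i)t)v: X_1 = e^(-4t)(cos(t)·(0,1) + sin(t)·(-1,-3)), X_2 = e^(-4t)(sin(t)·(0,1) - cos(t)·(-1,-3)).
General solution: K_1X_1 + K_2X_2.

u(t) = -K_1e^(-4t)sin(t) + K_2e^(-4t)cos(t), v(t) = -3K_1e^(-4t)sin(t) + K_1e^(-4t)cos(t) + K_2e^(-4t)sin(t) + 3K_2e^(-4t)cos(t)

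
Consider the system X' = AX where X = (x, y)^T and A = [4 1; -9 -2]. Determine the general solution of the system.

x(t) = -c_1e^(t) - c_2te^(t), y(t) = 3c_1e^(t) + 3c_2te^(t) - c_2e^(t)

Coefficient matrix A = [[4, 1], [-9, -2]].
Characteristic polynomial det(A - λI) = λ^2 - 2λ + 1 = 0.
Single eigenvalue λ = 1 with algebraic multiplicity 2.
Eigenvector v = (-1,3); generalized eigenvector w with (A-λI)w=v is (0,-1).
General solution: e^(t)[c_1·v + c_2·(t·v + w)].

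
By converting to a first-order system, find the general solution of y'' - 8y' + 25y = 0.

Let x_1 = y, x_2 = y'. Then x_1' = x_2 and x_2' = -25x_1 + 8x_2.
A = [[0,1],[-25,8]]; det(A-λI) = λ^2 - 8λ + 25.
Eigenvalues λ = 4 ± 3i.

y(t) = C_1e^(4t)cos(3t) + C_2e^(4t)sin(3t)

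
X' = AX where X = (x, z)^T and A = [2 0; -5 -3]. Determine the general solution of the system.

Coefficient matrix A = [[2, 0], [-5, -3]].
Characteristic polynomial det(A - λI) = λ^2 + λ - 6 = 0.
Eigenvalues λ = -3, 2.
For λ=-3: (A-λI) row 1 is [5, 0], so an eigenvector is (0, -1).
For λ=2: (A-λI) row 2 is [-5, -5], so an eigenvector is (-1, 1).
General solution: c_1e^(-3t)(0,-1) + c_2e^(2t)(-1,1).

x(t) = -c_2e^(2t), z(t) = -c_1e^(-3t) + c_2e^(2t)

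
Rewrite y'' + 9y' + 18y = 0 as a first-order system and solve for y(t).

Let x_1 = y, x_2 = y'. Then x_1' = x_2 and x_2' = -18x_1 - 9x_2.
A = [[0,1],[-18,-9]]; det(A-λI) = λ^2 + 9λ + 18.
Eigenvalues λ = -6, -3 with eigenvectors (1,-6), (1,-3).

y(t) = c_1e^(-6t) + c_2e^(-3t)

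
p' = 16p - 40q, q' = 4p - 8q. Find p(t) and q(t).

p(t) = -c_1e^(4t)sin(4t) + 3c_1e^(4t)cos(4t) + 3c_2e^(4t)sin(4t) + c_2e^(4t)cos(4t), q(t) = c_1e^(4t)cos(4t) + c_2e^(4t)sin(4t)

Coefficient matrix A = [[16, -40], [4, -8]].
Characteristic polynomial det(A - λI) = λ^2 - 8λ + 32 = 0.
Eigenvalues λ = 4 ± 4i (complex conjugate pair).
For λ=4+4i: an eigenvector is (3,1) - i(-1,0) = (3 + i, 1).
A real fundamental pair from Re and Im of e^((4+4i)t)v: X_1 = e^(4t)(cos(4t)·(3,1) + sin(4t)·(-1,0)), X_2 = e^(4t)(sin(4t)·(3,1) - cos(4t)·(-1,0)).
General solution: c_1X_1 + c_2X_2.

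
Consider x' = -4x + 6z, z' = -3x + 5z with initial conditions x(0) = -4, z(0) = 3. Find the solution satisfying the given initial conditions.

x(t) = 10e^(2t) - 14e^(-t), z(t) = 10e^(2t) - 7e^(-t)

Coefficient matrix A = [[-4, 6], [-3, 5]].
Characteristic polynomial det(A - λI) = λ^2 - λ - 2 = 0.
Eigenvalues λ = 2, -1.
For λ=2: (A-λI) row 1 is [-6, 6], so an eigenvector is (-1, -1).
For λ=-1: (A-λI) row 1 is [-3, 6], so an eigenvector is (2, 1).
General solution: K_1e^(2t)(-1,-1) + K_2e^(-t)(2,1).
Applying x(0)=-4, z(0)=3 gives K_1=-10, K_2=-7.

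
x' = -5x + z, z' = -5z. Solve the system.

Coefficient matrix A = [[-5, 1], [0, -5]].
Characteristic polynomial det(A - λI) = λ^2 + 10λ + 25 = 0.
Single eigenvalue λ = -5 with algebraic multiplicity 2.
Eigenvector v = (1,0); generalized eigenvector w with (A-λI)w=v is (-2,1).
General solution: e^(-5t)[K_1·v + K_2·(t·v + w)].

x(t) = K_1e^(-5t) + K_2te^(-5t) - 2K_2e^(-5t), z(t) = K_2e^(-5t)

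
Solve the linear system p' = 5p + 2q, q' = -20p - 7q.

Coefficient matrix A = [[5, 2], [-20, -7]].
Characteristic polynomial det(A - λI) = λ^2 + 2λ + 5 = 0.
Eigenvalues λ = -1 ± 2i (complex conjugate pair).
For λ=-1+2i: an eigenvector is (1,-3) - i(0,-1) = (1, -3 + i).
A real fundamental pair from Re and Im of e^((-1+2i)t)v: X_1 = e^(-t)(cos(2t)·(1,-3) + sin(2t)·(0,-1)), X_2 = e^(-t)(sin(2t)·(1,-3) - cos(2t)·(0,-1)).
General solution: c_1X_1 + c_2X_2.

p(t) = c_1e^(-t)cos(2t) + c_2e^(-t)sin(2t), q(t) = -c_1e^(-t)sin(2t) - 3c_1e^(-t)cos(2t) - 3c_2e^(-t)sin(2t) + c_2e^(-t)cos(2t)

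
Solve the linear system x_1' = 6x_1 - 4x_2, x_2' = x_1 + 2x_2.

x_1(t) = -2C_1e^(4t) - 2C_2te^(4t) - 3C_2e^(4t), x_2(t) = -C_1e^(4t) - C_2te^(4t) - C_2e^(4t)

Coefficient matrix A = [[6, -4], [1, 2]].
Characteristic polynomial det(A - λI) = λ^2 - 8λ + 16 = 0.
Single eigenvalue λ = 4 with algebraic multiplicity 2.
Eigenvector v = (-2,-1); generalized eigenvector w with (A-λI)w=v is (-3,-1).
General solution: e^(4t)[C_1·v + C_2·(t·v + w)].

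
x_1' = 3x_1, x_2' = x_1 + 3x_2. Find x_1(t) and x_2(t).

Coefficient matrix A = [[3, 0], [1, 3]].
Characteristic polynomial det(A - λI) = λ^2 - 6λ + 9 = 0.
Single eigenvalue λ = 3 with algebraic multiplicity 2.
Eigenvector v = (0,1); generalized eigenvector w with (A-λI)w=v is (1,-1).
General solution: e^(3t)[K_1·v + K_2·(t·v + w)].

x_1(t) = K_2e^(3t), x_2(t) = K_1e^(3t) + K_2te^(3t) - K_2e^(3t)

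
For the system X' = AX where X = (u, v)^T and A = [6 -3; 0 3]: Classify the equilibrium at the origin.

unstable node

A = [[6,-3],[0,3]]; det(A-λI) = λ^2 - 9λ + 18.
λ = 6, 3: both positive.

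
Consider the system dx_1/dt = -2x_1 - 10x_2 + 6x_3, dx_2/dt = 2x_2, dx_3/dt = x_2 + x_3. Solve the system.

Coefficient matrix A = [[-2, -10, 6], [0, 2, 0], [0, 1, 1]].
det(A - λI) = 0 gives eigenvalues λ = -2, 2, 1.
For λ=-2: eigenvector (1,0,0).
For λ=2: eigenvector (-1,1,1).
For λ=1: eigenvector (2,0,1).
General solution: c_1e^(-2t)(1,0,0) + c_2e^(2t)(-1,1,1) + c_3e^(t)(2,0,1).

x_1(t) = c_1e^(-2t) - c_2e^(2t) + 2c_3e^(t), x_2(t) = c_2e^(2t), x_3(t) = c_2e^(2t) + c_3e^(t)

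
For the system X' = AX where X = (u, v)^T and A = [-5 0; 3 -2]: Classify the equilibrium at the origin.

A = [[-5,0],[3,-2]]; det(A-λI) = λ^2 + 7λ + 10.
λ = -2, -5: both negative.

stable node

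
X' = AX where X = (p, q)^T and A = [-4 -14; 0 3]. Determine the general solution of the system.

p(t) = -2C_1e^(3t) - C_2e^(-4t), q(t) = C_1e^(3t)

Coefficient matrix A = [[-4, -14], [0, 3]].
Characteristic polynomial det(A - λI) = λ^2 + λ - 12 = 0.
Eigenvalues λ = 3, -4.
For λ=3: (A-λI) row 1 is [-7, -14], so an eigenvector is (-2, 1).
For λ=-4: (A-λI) row 1 is [0, -14], so an eigenvector is (-1, 0).
General solution: C_1e^(3t)(-2,1) + C_2e^(-4t)(-1,0).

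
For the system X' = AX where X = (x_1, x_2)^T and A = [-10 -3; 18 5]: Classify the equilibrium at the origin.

stable node

A = [[-10,-3],[18,5]]; det(A-λI) = λ^2 + 5λ + 4.
λ = -4, -1: both negative.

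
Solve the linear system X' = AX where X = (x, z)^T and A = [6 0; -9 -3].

Coefficient matrix A = [[6, 0], [-9, -3]].
Characteristic polynomial det(A - λI) = λ^2 - 3λ - 18 = 0.
Eigenvalues λ = 6, -3.
For λ=6: (A-λI) row 2 is [-9, -9], so an eigenvector is (-1, 1).
For λ=-3: (A-λI) row 1 is [9, 0], so an eigenvector is (0, -1).
General solution: c_1e^(6t)(-1,1) + c_2e^(-3t)(0,-1).

x(t) = -c_1e^(6t), z(t) = c_1e^(6t) - c_2e^(-3t)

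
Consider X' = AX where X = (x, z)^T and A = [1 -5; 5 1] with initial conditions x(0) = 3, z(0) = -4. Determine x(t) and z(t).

Coefficient matrix A = [[1, -5], [5, 1]].
Characteristic polynomial det(A - λI) = λ^2 - 2λ + 26 = 0.
Eigenvalues λ = 1 ± 5i (complex conjugate pair).
For λ=1+5i: an eigenvector is (0,1) - i(-1,0) = (0 + i, 1).
A real fundamental pair from Re and Im of e^((1+5i)t)v: X_1 = e^(t)(cos(5t)·(0,1) + sin(5t)·(-1,0)), X_2 = e^(t)(sin(5t)·(0,1) - cos(5t)·(-1,0)).
General solution: C_1X_1 + C_2X_2.
Applying x(0)=3, z(0)=-4 gives C_1=-4, C_2=3.

x(t) = 4e^(t)sin(5t) + 3e^(t)cos(5t), z(t) = 3e^(t)sin(5t) - 4e^(t)cos(5t)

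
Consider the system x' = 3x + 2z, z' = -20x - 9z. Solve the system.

Coefficient matrix A = [[3, 2], [-20, -9]].
Characteristic polynomial det(A - λI) = λ^2 + 6λ + 13 = 0.
Eigenvalues λ = -3 ± 2i (complex conjugate pair).
For λ=-3+2i: an eigenvector is (0,1) - i(1,-3) = (0 - i, 1 + 3i).
A real fundamental pair from Re and Im of e^((-3+2i)t)v: X_1 = e^(-3t)(cos(2t)·(0,1) + sin(2t)·(1,-3)), X_2 = e^(-3t)(sin(2t)·(0,1) - cos(2t)·(1,-3)).
General solution: C_1X_1 + C_2X_2.

x(t) = C_1e^(-3t)sin(2t) - C_2e^(-3t)cos(2t), z(t) = -3C_1e^(-3t)sin(2t) + C_1e^(-3t)cos(2t) + C_2e^(-3t)sin(2t) + 3C_2e^(-3t)cos(2t)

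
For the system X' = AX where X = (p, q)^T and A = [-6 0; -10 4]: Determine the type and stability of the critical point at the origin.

A = [[-6,0],[-10,4]]; det(A-λI) = λ^2 + 2λ - 24.
λ = 4, -6: opposite signs.

saddle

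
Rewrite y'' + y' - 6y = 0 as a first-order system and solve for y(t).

y(t) = c_1e^(2t) + c_2e^(-3t)

Let x_1 = y, x_2 = y'. Then x_1' = x_2 and x_2' = 6x_1 - x_2.
A = [[0,1],[6,-1]]; det(A-λI) = λ^2 + λ - 6.
Eigenvalues λ = 2, -3 with eigenvectors (1,2), (1,-3).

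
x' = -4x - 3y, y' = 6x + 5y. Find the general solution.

Coefficient matrix A = [[-4, -3], [6, 5]].
Characteristic polynomial det(A - λI) = λ^2 - λ - 2 = 0.
Eigenvalues λ = -1, 2.
For λ=-1: (A-λI) row 1 is [-3, -3], so an eigenvector is (-1, 1).
For λ=2: (A-λI) row 1 is [-6, -3], so an eigenvector is (1, -2).
General solution: K_1e^(-t)(-1,1) + K_2e^(2t)(1,-2).

x(t) = -K_1e^(-t) + K_2e^(2t), y(t) = K_1e^(-t) - 2K_2e^(2t)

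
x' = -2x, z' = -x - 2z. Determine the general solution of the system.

x(t) = -K_2e^(-2t), z(t) = K_1e^(-2t) + K_2te^(-2t) - 2K_2e^(-2t)

Coefficient matrix A = [[-2, 0], [-1, -2]].
Characteristic polynomial det(A - λI) = λ^2 + 4λ + 4 = 0.
Single eigenvalue λ = -2 with algebraic multiplicity 2.
Eigenvector v = (0,1); generalized eigenvector w with (A-λI)w=v is (-1,-2).
General solution: e^(-2t)[K_1·v + K_2·(t·v + w)].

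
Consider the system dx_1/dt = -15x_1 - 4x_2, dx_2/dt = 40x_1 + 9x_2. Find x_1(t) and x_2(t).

Coefficient matrix A = [[-15, -4], [40, 9]].
Characteristic polynomial det(A - λI) = λ^2 + 6λ + 25 = 0.
Eigenvalues λ = -3 ± 4i (complex conjugate pair).
For λ=-3+4i: an eigenvector is (1,-3) - i(0,1) = (1, -3 - i).
A real fundamental pair from Re and Im of e^((-3+4i)t)v: X_1 = e^(-3t)(cos(4t)·(1,-3) + sin(4t)·(0,1)), X_2 = e^(-3t)(sin(4t)·(1,-3) - cos(4t)·(0,1)).
General solution: K_1X_1 + K_2X_2.

x_1(t) = K_1e^(-3t)cos(4t) + K_2e^(-3t)sin(4t), x_2(t) = K_1e^(-3t)sin(4t) - 3K_1e^(-3t)cos(4t) - 3K_2e^(-3t)sin(4t) - K_2e^(-3t)cos(4t)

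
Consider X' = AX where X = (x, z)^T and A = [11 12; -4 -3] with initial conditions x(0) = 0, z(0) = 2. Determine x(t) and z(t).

x(t) = 12e^(5t) - 12e^(3t), z(t) = -6e^(5t) + 8e^(3t)

Coefficient matrix A = [[11, 12], [-4, -3]].
Characteristic polynomial det(A - λI) = λ^2 - 8λ + 15 = 0.
Eigenvalues λ = 3, 5.
For λ=3: (A-λI) row 1 is [8, 12], so an eigenvector is (-3, 2).
For λ=5: (A-λI) row 1 is [6, 12], so an eigenvector is (-2, 1).
General solution: C_1e^(3t)(-3,2) + C_2e^(5t)(-2,1).
Applying x(0)=0, z(0)=2 gives C_1=4, C_2=-6.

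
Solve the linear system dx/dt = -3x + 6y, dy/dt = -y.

x(t) = -c_1e^(-3t) + 3c_2e^(-t), y(t) = c_2e^(-t)

Coefficient matrix A = [[-3, 6], [0, -1]].
Characteristic polynomial det(A - λI) = λ^2 + 4λ + 3 = 0.
Eigenvalues λ = -3, -1.
For λ=-3: (A-λI) row 1 is [0, 6], so an eigenvector is (-1, 0).
For λ=-1: (A-λI) row 1 is [-2, 6], so an eigenvector is (3, 1).
General solution: c_1e^(-3t)(-1,0) + c_2e^(-t)(3,1).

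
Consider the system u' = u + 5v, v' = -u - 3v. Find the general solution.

u(t) = 2K_1e^(-t)sin(t) + K_1e^(-t)cos(t) + K_2e^(-t)sin(t) - 2K_2e^(-t)cos(t), v(t) = -K_1e^(-t)sin(t) + K_2e^(-t)cos(t)

Coefficient matrix A = [[1, 5], [-1, -3]].
Characteristic polynomial det(A - λI) = λ^2 + 2λ + 2 = 0.
Eigenvalues λ = -1 ± i (complex conjugate pair).
For λ=-1+i: an eigenvector is (1,0) - i(2,-1) = (1 - 2i, 0 + i).
A real fundamental pair from Re and Im of e^((-1+i)t)v: X_1 = e^(-t)(cos(t)·(1,0) + sin(t)·(2,-1)), X_2 = e^(-t)(sin(t)·(1,0) - cos(t)·(2,-1)).
General solution: K_1X_1 + K_2X_2.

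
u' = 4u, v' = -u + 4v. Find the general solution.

u(t) = -c_2e^(4t), v(t) = c_1e^(4t) + c_2te^(4t) - 3c_2e^(4t)

Coefficient matrix A = [[4, 0], [-1, 4]].
Characteristic polynomial det(A - λI) = λ^2 - 8λ + 16 = 0.
Single eigenvalue λ = 4 with algebraic multiplicity 2.
Eigenvector v = (0,1); generalized eigenvector w with (A-λI)w=v is (-1,-3).
General solution: e^(4t)[c_1·v + c_2·(t·v + w)].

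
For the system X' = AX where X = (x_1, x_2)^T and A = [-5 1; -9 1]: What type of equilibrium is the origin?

A = [[-5,1],[-9,1]]; det(A-λI) = λ^2 + 4λ + 4.
repeated λ = -2 with a single eigenvector.

stable improper node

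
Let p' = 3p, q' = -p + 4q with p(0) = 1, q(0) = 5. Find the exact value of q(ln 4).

A = [[3,0],[-1,4]]; eigenvalues λ = 4, 3.
Eigenvectors: (0,-1) for λ=4, (1,1) for λ=3.
From the initial condition, c_1 = -4, c_2 = 1.
q(ln 4) = (-4)(4^4)(-1) + (1)(4^3)(1) = 1088.

1088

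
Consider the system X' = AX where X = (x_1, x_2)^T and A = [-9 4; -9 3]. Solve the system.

Coefficient matrix A = [[-9, 4], [-9, 3]].
Characteristic polynomial det(A - λI) = λ^2 + 6λ + 9 = 0.
Single eigenvalue λ = -3 with algebraic multiplicity 2.
Eigenvector v = (-2,-3); generalized eigenvector w with (A-λI)w=v is (1,1).
General solution: e^(-3t)[C_1·v + C_2·(t·v + w)].

x_1(t) = -2C_1e^(-3t) - 2C_2te^(-3t) + C_2e^(-3t), x_2(t) = -3C_1e^(-3t) - 3C_2te^(-3t) + C_2e^(-3t)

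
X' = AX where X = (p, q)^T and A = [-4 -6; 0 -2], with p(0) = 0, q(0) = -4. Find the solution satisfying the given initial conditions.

p(t) = 12e^(-2t) - 12e^(-4t), q(t) = -4e^(-2t)

Coefficient matrix A = [[-4, -6], [0, -2]].
Characteristic polynomial det(A - λI) = λ^2 + 6λ + 8 = 0.
Eigenvalues λ = -4, -2.
For λ=-4: (A-λI) row 1 is [0, -6], so an eigenvector is (-1, 0).
For λ=-2: (A-λI) row 1 is [-2, -6], so an eigenvector is (-3, 1).
General solution: C_1e^(-4t)(-1,0) + C_2e^(-2t)(-3,1).
Applying p(0)=0, q(0)=-4 gives C_1=12, C_2=-4.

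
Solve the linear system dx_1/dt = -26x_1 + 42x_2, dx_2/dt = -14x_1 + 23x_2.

x_1(t) = 2c_1e^(-5t) + 3c_2e^(2t), x_2(t) = c_1e^(-5t) + 2c_2e^(2t)

Coefficient matrix A = [[-26, 42], [-14, 23]].
Characteristic polynomial det(A - λI) = λ^2 + 3λ - 10 = 0.
Eigenvalues λ = -5, 2.
For λ=-5: (A-λI) row 1 is [-21, 42], so an eigenvector is (2, 1).
For λ=2: (A-λI) row 1 is [-28, 42], so an eigenvector is (3, 2).
General solution: c_1e^(-5t)(2,1) + c_2e^(2t)(3,2).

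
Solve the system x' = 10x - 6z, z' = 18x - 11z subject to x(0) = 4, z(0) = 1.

x(t) = 14e^(t) - 10e^(-2t), z(t) = 21e^(t) - 20e^(-2t)

Coefficient matrix A = [[10, -6], [18, -11]].
Characteristic polynomial det(A - λI) = λ^2 + λ - 2 = 0.
Eigenvalues λ = -2, 1.
For λ=-2: (A-λI) row 1 is [12, -6], so an eigenvector is (1, 2).
For λ=1: (A-λI) row 1 is [9, -6], so an eigenvector is (-2, -3).
General solution: C_1e^(-2t)(1,2) + C_2e^(t)(-2,-3).
Applying x(0)=4, z(0)=1 gives C_1=-10, C_2=-7.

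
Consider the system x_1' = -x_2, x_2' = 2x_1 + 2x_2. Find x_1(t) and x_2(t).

x_1(t) = K_1e^(t)cos(t) + K_2e^(t)sin(t), x_2(t) = K_1e^(t)sin(t) - K_1e^(t)cos(t) - K_2e^(t)sin(t) - K_2e^(t)cos(t)

Coefficient matrix A = [[0, -1], [2, 2]].
Characteristic polynomial det(A - λI) = λ^2 - 2λ + 2 = 0.
Eigenvalues λ = 1 ± i (complex conjugate pair).
For λ=1+i: an eigenvector is (1,-1) - i(0,1) = (1, -1 - i).
A real fundamental pair from Re and Im of e^((1+i)t)v: X_1 = e^(t)(cos(t)·(1,-1) + sin(t)·(0,1)), X_2 = e^(t)(sin(t)·(1,-1) - cos(t)·(0,1)).
General solution: K_1X_1 + K_2X_2.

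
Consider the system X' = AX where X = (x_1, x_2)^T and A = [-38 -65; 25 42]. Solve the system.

Coefficient matrix A = [[-38, -65], [25, 42]].
Characteristic polynomial det(A - λI) = λ^2 - 4λ + 29 = 0.
Eigenvalues λ = 2 ± 5i (complex conjugate pair).
For λ=2+5i: an eigenvector is (-2,1) - i(3,-2) = (-2 - 3i, 1 + 2i).
A real fundamental pair from Re and Im of e^((2+5i)t)v: X_1 = e^(2t)(cos(5t)·(-2,1) + sin(5t)·(3,-2)), X_2 = e^(2t)(sin(5t)·(-2,1) - cos(5t)·(3,-2)).
General solution: K_1X_1 + K_2X_2.

x_1(t) = 3K_1e^(2t)sin(5t) - 2K_1e^(2t)cos(5t) - 2K_2e^(2t)sin(5t) - 3K_2e^(2t)cos(5t), x_2(t) = -2K_1e^(2t)sin(5t) + K_1e^(2t)cos(5t) + K_2e^(2t)sin(5t) + 2K_2e^(2t)cos(5t)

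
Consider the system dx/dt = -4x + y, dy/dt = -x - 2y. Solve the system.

x(t) = c_1e^(-3t) + c_2te^(-3t) + 2c_2e^(-3t), y(t) = c_1e^(-3t) + c_2te^(-3t) + 3c_2e^(-3t)

Coefficient matrix A = [[-4, 1], [-1, -2]].
Characteristic polynomial det(A - λI) = λ^2 + 6λ + 9 = 0.
Single eigenvalue λ = -3 with algebraic multiplicity 2.
Eigenvector v = (1,1); generalized eigenvector w with (A-λI)w=v is (2,3).
General solution: e^(-3t)[c_1·v + c_2·(t·v + w)].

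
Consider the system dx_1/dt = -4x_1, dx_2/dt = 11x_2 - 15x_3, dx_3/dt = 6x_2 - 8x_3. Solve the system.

Coefficient matrix A = [[-4, 0, 0], [0, 11, -15], [0, 6, -8]].
det(A - λI) = 0 gives eigenvalues λ = -4, 1, 2.
For λ=-4: eigenvector (1,0,0).
For λ=1: eigenvector (0,3,2).
For λ=2: eigenvector (0,-5,-3).
General solution: K_1e^(-4t)(1,0,0) + K_2e^(t)(0,3,2) + K_3e^(2t)(0,-5,-3).

x_1(t) = K_1e^(-4t), x_2(t) = 3K_2e^(t) - 5K_3e^(2t), x_3(t) = 2K_2e^(t) - 3K_3e^(2t)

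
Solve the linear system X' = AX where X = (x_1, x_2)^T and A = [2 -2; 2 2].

Coefficient matrix A = [[2, -2], [2, 2]].
Characteristic polynomial det(A - λI) = λ^2 - 4λ + 8 = 0.
Eigenvalues λ = 2 ± 2i (complex conjugate pair).
For λ=2+2i: an eigenvector is (0,-1) - i(1,0) = (0 - i, -1).
A real fundamental pair from Re and Im of e^((2+2i)t)v: X_1 = e^(2t)(cos(2t)·(0,-1) + sin(2t)·(1,0)), X_2 = e^(2t)(sin(2t)·(0,-1) - cos(2t)·(1,0)).
General solution: c_1X_1 + c_2X_2.

x_1(t) = c_1e^(2t)sin(2t) - c_2e^(2t)cos(2t), x_2(t) = -c_1e^(2t)cos(2t) - c_2e^(2t)sin(2t)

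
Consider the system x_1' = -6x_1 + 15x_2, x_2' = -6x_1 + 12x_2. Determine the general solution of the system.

x_1(t) = 2c_1e^(3t)sin(3t) + c_1e^(3t)cos(3t) + c_2e^(3t)sin(3t) - 2c_2e^(3t)cos(3t), x_2(t) = c_1e^(3t)sin(3t) + c_1e^(3t)cos(3t) + c_2e^(3t)sin(3t) - c_2e^(3t)cos(3t)

Coefficient matrix A = [[-6, 15], [-6, 12]].
Characteristic polynomial det(A - λI) = λ^2 - 6λ + 18 = 0.
Eigenvalues λ = 3 ± 3i (complex conjugate pair).
For λ=3+3i: an eigenvector is (1,1) - i(2,1) = (1 - 2i, 1 - i).
A real fundamental pair from Re and Im of e^((3+3i)t)v: X_1 = e^(3t)(cos(3t)·(1,1) + sin(3t)·(2,1)), X_2 = e^(3t)(sin(3t)·(1,1) - cos(3t)·(2,1)).
General solution: c_1X_1 + c_2X_2.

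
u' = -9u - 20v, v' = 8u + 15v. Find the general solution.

u(t) = -c_1e^(3t)sin(4t) + 2c_1e^(3t)cos(4t) + 2c_2e^(3t)sin(4t) + c_2e^(3t)cos(4t), v(t) = c_1e^(3t)sin(4t) - c_1e^(3t)cos(4t) - c_2e^(3t)sin(4t) - c_2e^(3t)cos(4t)

Coefficient matrix A = [[-9, -20], [8, 15]].
Characteristic polynomial det(A - λI) = λ^2 - 6λ + 25 = 0.
Eigenvalues λ = 3 ± 4i (complex conjugate pair).
For λ=3+4i: an eigenvector is (2,-1) - i(-1,1) = (2 + i, -1 - i).
A real fundamental pair from Re and Im of e^((3+4i)t)v: X_1 = e^(3t)(cos(4t)·(2,-1) + sin(4t)·(-1,1)), X_2 = e^(3t)(sin(4t)·(2,-1) - cos(4t)·(-1,1)).
General solution: c_1X_1 + c_2X_2.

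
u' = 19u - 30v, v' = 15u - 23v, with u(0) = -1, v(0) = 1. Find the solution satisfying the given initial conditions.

Coefficient matrix A = [[19, -30], [15, -23]].
Characteristic polynomial det(A - λI) = λ^2 + 4λ + 13 = 0.
Eigenvalues λ = -2 ± 3i (complex conjugate pair).
For λ=-2+3i: an eigenvector is (-3,-2) - i(-1,-1) = (-3 + i, -2 + i).
A real fundamental pair from Re and Im of e^((-2+3i)t)v: X_1 = e^(-2t)(cos(3t)·(-3,-2) + sin(3t)·(-1,-1)), X_2 = e^(-2t)(sin(3t)·(-3,-2) - cos(3t)·(-1,-1)).
General solution: c_1X_1 + c_2X_2.
Applying u(0)=-1, v(0)=1 gives c_1=2, c_2=5.

u(t) = -17e^(-2t)sin(3t) - e^(-2t)cos(3t), v(t) = -12e^(-2t)sin(3t) + e^(-2t)cos(3t)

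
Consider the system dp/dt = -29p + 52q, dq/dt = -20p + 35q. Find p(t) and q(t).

p(t) = -3K_1e^(3t)sin(4t) + 2K_1e^(3t)cos(4t) + 2K_2e^(3t)sin(4t) + 3K_2e^(3t)cos(4t), q(t) = -2K_1e^(3t)sin(4t) + K_1e^(3t)cos(4t) + K_2e^(3t)sin(4t) + 2K_2e^(3t)cos(4t)

Coefficient matrix A = [[-29, 52], [-20, 35]].
Characteristic polynomial det(A - λI) = λ^2 - 6λ + 25 = 0.
Eigenvalues λ = 3 ± 4i (complex conjugate pair).
For λ=3+4i: an eigenvector is (2,1) - i(-3,-2) = (2 + 3i, 1 + 2i).
A real fundamental pair from Re and Im of e^((3+4i)t)v: X_1 = e^(3t)(cos(4t)·(2,1) + sin(4t)·(-3,-2)), X_2 = e^(3t)(sin(4t)·(2,1) - cos(4t)·(-3,-2)).
General solution: K_1X_1 + K_2X_2.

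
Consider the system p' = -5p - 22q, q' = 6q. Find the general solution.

p(t) = 2c_1e^(6t) + c_2e^(-5t), q(t) = -c_1e^(6t)

Coefficient matrix A = [[-5, -22], [0, 6]].
Characteristic polynomial det(A - λI) = λ^2 - λ - 30 = 0.
Eigenvalues λ = 6, -5.
For λ=6: (A-λI) row 1 is [-11, -22], so an eigenvector is (2, -1).
For λ=-5: (A-λI) row 1 is [0, -22], so an eigenvector is (1, 0).
General solution: c_1e^(6t)(2,-1) + c_2e^(-5t)(1,0).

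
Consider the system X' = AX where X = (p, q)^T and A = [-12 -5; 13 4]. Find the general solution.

p(t) = -C_1e^(-4t)sin(t) + 2C_1e^(-4t)cos(t) + 2C_2e^(-4t)sin(t) + C_2e^(-4t)cos(t), q(t) = 2C_1e^(-4t)sin(t) - 3C_1e^(-4t)cos(t) - 3C_2e^(-4t)sin(t) - 2C_2e^(-4t)cos(t)

Coefficient matrix A = [[-12, -5], [13, 4]].
Characteristic polynomial det(A - λI) = λ^2 + 8λ + 17 = 0.
Eigenvalues λ = -4 ± i (complex conjugate pair).
For λ=-4+i: an eigenvector is (2,-3) - i(-1,2) = (2 + i, -3 - 2i).
A real fundamental pair from Re and Im of e^((-4+i)t)v: X_1 = e^(-4t)(cos(t)·(2,-3) + sin(t)·(-1,2)), X_2 = e^(-4t)(sin(t)·(2,-3) - cos(t)·(-1,2)).
General solution: C_1X_1 + C_2X_2.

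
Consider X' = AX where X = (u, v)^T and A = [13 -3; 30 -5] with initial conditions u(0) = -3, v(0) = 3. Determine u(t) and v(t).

u(t) = -12e^(4t)sin(3t) - 3e^(4t)cos(3t), v(t) = -39e^(4t)sin(3t) + 3e^(4t)cos(3t)

Coefficient matrix A = [[13, -3], [30, -5]].
Characteristic polynomial det(A - λI) = λ^2 - 8λ + 25 = 0.
Eigenvalues λ = 4 ± 3i (complex conjugate pair).
For λ=4+3i: an eigenvector is (0,1) - i(-1,-3) = (0 + i, 1 + 3i).
A real fundamental pair from Re and Im of e^((4+3i)t)v: X_1 = e^(4t)(cos(3t)·(0,1) + sin(3t)·(-1,-3)), X_2 = e^(4t)(sin(3t)·(0,1) - cos(3t)·(-1,-3)).
General solution: K_1X_1 + K_2X_2.
Applying u(0)=-3, v(0)=3 gives K_1=12, K_2=-3.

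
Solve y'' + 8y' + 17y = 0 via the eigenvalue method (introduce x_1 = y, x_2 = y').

y(t) = C_1e^(-4t)cos(t) + C_2e^(-4t)sin(t)

Let x_1 = y, x_2 = y'. Then x_1' = x_2 and x_2' = -17x_1 - 8x_2.
A = [[0,1],[-17,-8]]; det(A-λI) = λ^2 + 8λ + 17.
Eigenvalues λ = -4 ± i.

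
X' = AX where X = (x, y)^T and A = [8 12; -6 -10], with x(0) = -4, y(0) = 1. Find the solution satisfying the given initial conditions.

x(t) = -6e^(2t) + 2e^(-4t), y(t) = 3e^(2t) - 2e^(-4t)

Coefficient matrix A = [[8, 12], [-6, -10]].
Characteristic polynomial det(A - λI) = λ^2 + 2λ - 8 = 0.
Eigenvalues λ = -4, 2.
For λ=-4: (A-λI) row 1 is [12, 12], so an eigenvector is (1, -1).
For λ=2: (A-λI) row 1 is [6, 12], so an eigenvector is (-2, 1).
General solution: c_1e^(-4t)(1,-1) + c_2e^(2t)(-2,1).
Applying x(0)=-4, y(0)=1 gives c_1=2, c_2=3.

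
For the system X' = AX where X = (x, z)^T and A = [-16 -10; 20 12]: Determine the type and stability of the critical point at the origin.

A = [[-16,-10],[20,12]]; det(A-λI) = λ^2 + 4λ + 8.
λ = -2 ± 2i: negative real part.

stable spiral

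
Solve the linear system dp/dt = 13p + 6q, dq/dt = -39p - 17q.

p(t) = K_1e^(-2t)sin(3t) - K_1e^(-2t)cos(3t) - K_2e^(-2t)sin(3t) - K_2e^(-2t)cos(3t), q(t) = -2K_1e^(-2t)sin(3t) + 3K_1e^(-2t)cos(3t) + 3K_2e^(-2t)sin(3t) + 2K_2e^(-2t)cos(3t)

Coefficient matrix A = [[13, 6], [-39, -17]].
Characteristic polynomial det(A - λI) = λ^2 + 4λ + 13 = 0.
Eigenvalues λ = -2 ± 3i (complex conjugate pair).
For λ=-2+3i: an eigenvector is (-1,3) - i(1,-2) = (-1 - i, 3 + 2i).
A real fundamental pair from Re and Im of e^((-2+3i)t)v: X_1 = e^(-2t)(cos(3t)·(-1,3) + sin(3t)·(1,-2)), X_2 = e^(-2t)(sin(3t)·(-1,3) - cos(3t)·(1,-2)).
General solution: K_1X_1 + K_2X_2.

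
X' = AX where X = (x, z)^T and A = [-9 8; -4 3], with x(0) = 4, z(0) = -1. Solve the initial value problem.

x(t) = -6e^(-t) + 10e^(-5t), z(t) = -6e^(-t) + 5e^(-5t)

Coefficient matrix A = [[-9, 8], [-4, 3]].
Characteristic polynomial det(A - λI) = λ^2 + 6λ + 5 = 0.
Eigenvalues λ = -5, -1.
For λ=-5: (A-λI) row 1 is [-4, 8], so an eigenvector is (2, 1).
For λ=-1: (A-λI) row 1 is [-8, 8], so an eigenvector is (-1, -1).
General solution: C_1e^(-5t)(2,1) + C_2e^(-t)(-1,-1).
Applying x(0)=4, z(0)=-1 gives C_1=5, C_2=6.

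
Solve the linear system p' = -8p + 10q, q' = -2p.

Coefficient matrix A = [[-8, 10], [-2, 0]].
Characteristic polynomial det(A - λI) = λ^2 + 8λ + 20 = 0.
Eigenvalues λ = -4 ± 2i (complex conjugate pair).
For λ=-4+2i: an eigenvector is (2,1) - i(1,0) = (2 - i, 1).
A real fundamental pair from Re and Im of e^((-4+2i)t)v: X_1 = e^(-4t)(cos(2t)·(2,1) + sin(2t)·(1,0)), X_2 = e^(-4t)(sin(2t)·(2,1) - cos(2t)·(1,0)).
General solution: K_1X_1 + K_2X_2.

p(t) = K_1e^(-4t)sin(2t) + 2K_1e^(-4t)cos(2t) + 2K_2e^(-4t)sin(2t) - K_2e^(-4t)cos(2t), q(t) = K_1e^(-4t)cos(2t) + K_2e^(-4t)sin(2t)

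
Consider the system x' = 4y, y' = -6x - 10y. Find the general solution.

x(t) = 2c_1e^(-6t) - c_2e^(-4t), y(t) = -3c_1e^(-6t) + c_2e^(-4t)

Coefficient matrix A = [[0, 4], [-6, -10]].
Characteristic polynomial det(A - λI) = λ^2 + 10λ + 24 = 0.
Eigenvalues λ = -6, -4.
For λ=-6: (A-λI) row 1 is [6, 4], so an eigenvector is (2, -3).
For λ=-4: (A-λI) row 1 is [4, 4], so an eigenvector is (-1, 1).
General solution: c_1e^(-6t)(2,-3) + c_2e^(-4t)(-1,1).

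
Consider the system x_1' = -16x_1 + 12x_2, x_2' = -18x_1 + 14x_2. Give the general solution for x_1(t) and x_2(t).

Coefficient matrix A = [[-16, 12], [-18, 14]].
Characteristic polynomial det(A - λI) = λ^2 + 2λ - 8 = 0.
Eigenvalues λ = 2, -4.
For λ=2: (A-λI) row 1 is [-18, 12], so an eigenvector is (-2, -3).
For λ=-4: (A-λI) row 1 is [-12, 12], so an eigenvector is (-1, -1).
General solution: c_1e^(2t)(-2,-3) + c_2e^(-4t)(-1,-1).

x_1(t) = -2c_1e^(2t) - c_2e^(-4t), x_2(t) = -3c_1e^(2t) - c_2e^(-4t)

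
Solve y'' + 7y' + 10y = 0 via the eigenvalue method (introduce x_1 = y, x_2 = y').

Let x_1 = y, x_2 = y'. Then x_1' = x_2 and x_2' = -10x_1 - 7x_2.
A = [[0,1],[-10,-7]]; det(A-λI) = λ^2 + 7λ + 10.
Eigenvalues λ = -2, -5 with eigenvectors (1,-2), (1,-5).

y(t) = c_1e^(-2t) + c_2e^(-5t)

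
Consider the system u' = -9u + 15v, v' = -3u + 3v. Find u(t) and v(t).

u(t) = -2C_1e^(-3t)sin(3t) + C_1e^(-3t)cos(3t) + C_2e^(-3t)sin(3t) + 2C_2e^(-3t)cos(3t), v(t) = -C_1e^(-3t)sin(3t) + C_2e^(-3t)cos(3t)

Coefficient matrix A = [[-9, 15], [-3, 3]].
Characteristic polynomial det(A - λI) = λ^2 + 6λ + 18 = 0.
Eigenvalues λ = -3 ± 3i (complex conjugate pair).
For λ=-3+3i: an eigenvector is (1,0) - i(-2,-1) = (1 + 2i, 0 + i).
A real fundamental pair from Re and Im of e^((-3+3i)t)v: X_1 = e^(-3t)(cos(3t)·(1,0) + sin(3t)·(-2,-1)), X_2 = e^(-3t)(sin(3t)·(1,0) - cos(3t)·(-2,-1)).
General solution: C_1X_1 + C_2X_2.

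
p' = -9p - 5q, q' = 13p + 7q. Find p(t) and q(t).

p(t) = C_1e^(-t)sin(t) - 2C_1e^(-t)cos(t) - 2C_2e^(-t)sin(t) - C_2e^(-t)cos(t), q(t) = -2C_1e^(-t)sin(t) + 3C_1e^(-t)cos(t) + 3C_2e^(-t)sin(t) + 2C_2e^(-t)cos(t)

Coefficient matrix A = [[-9, -5], [13, 7]].
Characteristic polynomial det(A - λI) = λ^2 + 2λ + 2 = 0.
Eigenvalues λ = -1 ± i (complex conjugate pair).
For λ=-1+i: an eigenvector is (-2,3) - i(1,-2) = (-2 - i, 3 + 2i).
A real fundamental pair from Re and Im of e^((-1+i)t)v: X_1 = e^(-t)(cos(t)·(-2,3) + sin(t)·(1,-2)), X_2 = e^(-t)(sin(t)·(-2,3) - cos(t)·(1,-2)).
General solution: C_1X_1 + C_2X_2.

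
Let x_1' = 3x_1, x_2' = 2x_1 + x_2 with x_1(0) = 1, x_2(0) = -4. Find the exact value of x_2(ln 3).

12

A = [[3,0],[2,1]]; eigenvalues λ = 3, 1.
Eigenvectors: (-1,-1) for λ=3, (0,1) for λ=1.
From the initial condition, c_1 = -1, c_2 = -5.
x_2(ln 3) = (-1)(3^3)(-1) + (-5)(3^1)(1) = 12.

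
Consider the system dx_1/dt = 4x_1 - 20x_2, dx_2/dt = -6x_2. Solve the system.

x_1(t) = 2c_1e^(-6t) - c_2e^(4t), x_2(t) = c_1e^(-6t)

Coefficient matrix A = [[4, -20], [0, -6]].
Characteristic polynomial det(A - λI) = λ^2 + 2λ - 24 = 0.
Eigenvalues λ = -6, 4.
For λ=-6: (A-λI) row 1 is [10, -20], so an eigenvector is (2, 1).
For λ=4: (A-λI) row 1 is [0, -20], so an eigenvector is (-1, 0).
General solution: c_1e^(-6t)(2,1) + c_2e^(4t)(-1,0).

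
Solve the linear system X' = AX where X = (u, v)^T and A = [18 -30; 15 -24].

Coefficient matrix A = [[18, -30], [15, -24]].
Characteristic polynomial det(A - λI) = λ^2 + 6λ + 18 = 0.
Eigenvalues λ = -3 ± 3i (complex conjugate pair).
For λ=-3+3i: an eigenvector is (1,1) - i(-3,-2) = (1 + 3i, 1 + 2i).
A real fundamental pair from Re and Im of e^((-3+3i)t)v: X_1 = e^(-3t)(cos(3t)·(1,1) + sin(3t)·(-3,-2)), X_2 = e^(-3t)(sin(3t)·(1,1) - cos(3t)·(-3,-2)).
General solution: C_1X_1 + C_2X_2.

u(t) = -3C_1e^(-3t)sin(3t) + C_1e^(-3t)cos(3t) + C_2e^(-3t)sin(3t) + 3C_2e^(-3t)cos(3t), v(t) = -2C_1e^(-3t)sin(3t) + C_1e^(-3t)cos(3t) + C_2e^(-3t)sin(3t) + 2C_2e^(-3t)cos(3t)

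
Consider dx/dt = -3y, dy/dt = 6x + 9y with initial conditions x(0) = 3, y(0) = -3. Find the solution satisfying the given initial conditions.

x(t) = 3e^(3t), y(t) = -3e^(3t)

Coefficient matrix A = [[0, -3], [6, 9]].
Characteristic polynomial det(A - λI) = λ^2 - 9λ + 18 = 0.
Eigenvalues λ = 6, 3.
For λ=6: (A-λI) row 1 is [-6, -3], so an eigenvector is (1, -2).
For λ=3: (A-λI) row 1 is [-3, -3], so an eigenvector is (1, -1).
General solution: C_1e^(6t)(1,-2) + C_2e^(3t)(1,-1).
Applying x(0)=3, y(0)=-3 gives C_1=0, C_2=3.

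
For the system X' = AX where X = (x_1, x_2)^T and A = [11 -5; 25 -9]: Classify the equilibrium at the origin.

A = [[11,-5],[25,-9]]; det(A-λI) = λ^2 - 2λ + 26.
λ = 1 ± 5i: positive real part.

unstable spiral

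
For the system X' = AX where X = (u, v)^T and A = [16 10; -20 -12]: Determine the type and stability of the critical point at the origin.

unstable spiral

A = [[16,10],[-20,-12]]; det(A-λI) = λ^2 - 4λ + 8.
λ = 2 ± 2i: positive real part.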